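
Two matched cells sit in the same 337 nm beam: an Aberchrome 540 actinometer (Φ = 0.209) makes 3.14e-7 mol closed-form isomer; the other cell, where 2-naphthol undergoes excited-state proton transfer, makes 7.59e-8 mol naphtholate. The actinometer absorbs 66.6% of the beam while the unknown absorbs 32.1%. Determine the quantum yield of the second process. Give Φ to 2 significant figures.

Φ = 0.10

Photons absorbed by the actinometer: 3.14e-7 / 0.209 = 1.502e-6 mol.
Incident flux: 1.502e-6 / 0.666 = 2.255e-6 einstein.
Absorbed by unknown: 0.321 × 2.255e-6 = 7.239e-7 mol.
Φ(unknown) = 7.59e-8 / 7.239e-7 = 0.10.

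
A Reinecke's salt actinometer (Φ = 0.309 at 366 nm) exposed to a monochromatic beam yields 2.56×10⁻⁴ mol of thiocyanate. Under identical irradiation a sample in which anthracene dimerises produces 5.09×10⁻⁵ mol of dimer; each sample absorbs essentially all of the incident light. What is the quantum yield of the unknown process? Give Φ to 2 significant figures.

Photons absorbed by the actinometer: 2.56×10⁻⁴ / 0.309 = 8.285×10⁻⁴ mol.
Φ(unknown) = 5.09×10⁻⁵ / 8.285×10⁻⁴ = 0.061.

Φ = 0.061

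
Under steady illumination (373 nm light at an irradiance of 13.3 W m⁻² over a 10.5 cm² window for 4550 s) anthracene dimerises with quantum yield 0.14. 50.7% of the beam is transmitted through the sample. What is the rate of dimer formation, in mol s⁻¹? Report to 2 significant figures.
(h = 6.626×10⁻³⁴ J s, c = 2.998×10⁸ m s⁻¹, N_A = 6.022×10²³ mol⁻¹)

3.0×10⁻⁹ mol s⁻¹

Photon energy at 373 nm: hc/λ = (6.626×10⁻³⁴)(2.998×10⁸)/(373×10⁻⁹) = 5.326×10⁻¹⁹ J.
Energy delivered: (13.3 W m⁻²)(10.5×10⁻⁴ m²)(4550 s) = 63.54 J.
Photons incident: 63.54 / 5.326×10⁻¹⁹ = 1.193×10²⁰, i.e. 1.193×10²⁰/6.022×10²³ = 1.981×10⁻⁴ mol.
Fraction absorbed: 1 − 50.7/100 = 0.4930.
Photons absorbed: 0.4930 × 1.981×10⁻⁴ = 9.766×10⁻⁵ mol.
Product formed: 0.14 × 9.766×10⁻⁵ = 1.367×10⁻⁵ mol.
Rate: 1.367×10⁻⁵ / 4550 s = 3.0×10⁻⁹ mol s⁻¹.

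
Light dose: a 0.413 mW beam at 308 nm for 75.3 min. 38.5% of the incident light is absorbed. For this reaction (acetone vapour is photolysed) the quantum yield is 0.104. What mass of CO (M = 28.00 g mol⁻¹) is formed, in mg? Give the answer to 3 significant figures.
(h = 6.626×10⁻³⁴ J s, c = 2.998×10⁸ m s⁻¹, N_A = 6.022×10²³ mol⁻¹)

0.00539 mg

Photon energy at 308 nm: hc/λ = (6.626×10⁻³⁴)(2.998×10⁸)/(308×10⁻⁹) = 6.450×10⁻¹⁹ J.
Energy delivered: (0.413 mW)(4518 s) = 1.866 J.
Photons incident: 1.866 / 6.450×10⁻¹⁹ = 2.893×10¹⁸, i.e. 2.893×10¹⁸/6.022×10²³ = 4.804×10⁻⁶ mol.
Photons absorbed: 0.385 × 4.804×10⁻⁶ = 1.850×10⁻⁶ mol.
Product: Φ × n_abs = 0.104 × 1.850×10⁻⁶ = 1.924×10⁻⁷ mol.
Mass: 1.924×10⁻⁷ × 28.00 = 5.387×10⁻⁶ g = 0.00539 mg.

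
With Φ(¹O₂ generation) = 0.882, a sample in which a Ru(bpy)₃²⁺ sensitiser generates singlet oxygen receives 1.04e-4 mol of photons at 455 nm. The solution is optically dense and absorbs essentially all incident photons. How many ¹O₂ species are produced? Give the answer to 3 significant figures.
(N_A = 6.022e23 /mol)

5.52e19 species

Product: Φ × n_abs = 0.882 × 1.04e-4 = 9.173e-5 mol.
As a count: 9.173e-5 × 6.022e23 = 5.52e19.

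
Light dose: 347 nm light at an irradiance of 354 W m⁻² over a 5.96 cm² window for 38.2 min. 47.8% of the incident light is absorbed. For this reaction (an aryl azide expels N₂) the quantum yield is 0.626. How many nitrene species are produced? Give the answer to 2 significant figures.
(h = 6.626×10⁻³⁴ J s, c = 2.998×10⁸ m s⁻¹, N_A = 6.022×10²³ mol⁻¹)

Photon energy at 347 nm: hc/λ = (6.626×10⁻³⁴)(2.998×10⁸)/(347×10⁻⁹) = 5.725×10⁻¹⁹ J.
Energy delivered: (354 W m⁻²)(5.96×10⁻⁴ m²)(2292 s) = 483.6 J.
Photons incident: 483.6 / 5.725×10⁻¹⁹ = 8.447×10²⁰, i.e. 8.447×10²⁰/6.022×10²³ = 0.001403 mol.
Photons absorbed: 0.478 × 0.001403 = 6.706×10⁻⁴ mol.
Product: Φ × n_abs = 0.626 × 6.706×10⁻⁴ = 4.198×10⁻⁴ mol.
As a count: 4.198×10⁻⁴ × 6.022×10²³ = 2.5×10²⁰.

2.5×10²⁰ species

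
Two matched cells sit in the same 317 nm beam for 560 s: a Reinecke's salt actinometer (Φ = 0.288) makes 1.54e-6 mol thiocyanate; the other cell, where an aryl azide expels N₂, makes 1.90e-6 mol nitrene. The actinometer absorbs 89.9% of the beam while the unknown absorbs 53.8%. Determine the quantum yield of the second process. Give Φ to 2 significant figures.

Φ = 0.59

Photons absorbed by the actinometer: 1.54e-6 / 0.288 = 5.347e-6 mol.
Incident flux: 5.347e-6 / 0.899 = 5.948e-6 einstein.
Absorbed by unknown: 0.538 × 5.948e-6 = 3.200e-6 mol.
Φ(unknown) = 1.90e-6 / 3.200e-6 = 0.59.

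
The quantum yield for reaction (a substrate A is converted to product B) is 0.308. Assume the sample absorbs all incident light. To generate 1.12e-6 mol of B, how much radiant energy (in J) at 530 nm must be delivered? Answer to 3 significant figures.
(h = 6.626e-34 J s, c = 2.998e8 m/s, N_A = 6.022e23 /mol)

Photons that must be absorbed: 1.12e-6 / 0.308 = 3.636e-6 mol.
Photon energy: hc/λ = 3.748e-19 J; per mole, 2.257e5 J mol⁻¹.
Energy required: 3.636e-6 × 2.257e5 = 0.821 J.

0.821 J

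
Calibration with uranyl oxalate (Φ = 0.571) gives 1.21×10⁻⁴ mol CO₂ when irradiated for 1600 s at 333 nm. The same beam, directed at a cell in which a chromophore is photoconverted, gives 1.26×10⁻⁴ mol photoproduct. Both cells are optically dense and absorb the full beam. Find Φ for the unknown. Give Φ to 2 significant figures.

Φ = 0.59

Photons absorbed by the actinometer: 1.21×10⁻⁴ / 0.571 = 2.119×10⁻⁴ mol.
Φ(unknown) = 1.26×10⁻⁴ / 2.119×10⁻⁴ = 0.59.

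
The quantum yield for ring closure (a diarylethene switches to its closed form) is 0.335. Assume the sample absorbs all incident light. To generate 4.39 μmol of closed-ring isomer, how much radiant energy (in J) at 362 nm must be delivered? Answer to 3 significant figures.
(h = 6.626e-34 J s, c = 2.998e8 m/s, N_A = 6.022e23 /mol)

Product: 4.39 μmol = 4.39e-6 mol.
Photons that must be absorbed: 4.39e-6 / 0.335 = 1.310e-5 mol.
Photon energy: hc/λ = 5.487e-19 J; per mole, 3.304e5 J mol⁻¹.
Energy required: 1.310e-5 × 3.304e5 = 4.33 J.

4.33 J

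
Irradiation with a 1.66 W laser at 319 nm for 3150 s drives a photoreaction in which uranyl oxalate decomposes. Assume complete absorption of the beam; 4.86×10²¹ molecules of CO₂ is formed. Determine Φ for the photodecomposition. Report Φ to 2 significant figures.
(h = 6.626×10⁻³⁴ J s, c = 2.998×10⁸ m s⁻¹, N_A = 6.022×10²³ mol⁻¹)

Product: 4.86×10²¹ / 6.022×10²³ = 0.008070 mol.
Photon energy at 319 nm: hc/λ = (6.626×10⁻³⁴)(2.998×10⁸)/(319×10⁻⁹) = 6.227×10⁻¹⁹ J.
Energy delivered: (1.66 W)(3150 s) = 5229 J.
Photons incident: 5229 / 6.227×10⁻¹⁹ = 8.397×10²¹, i.e. 8.397×10²¹/6.022×10²³ = 0.01394 mol.
Φ = 0.008070 mol / 0.01394 mol photons = 0.58.

Φ = 0.58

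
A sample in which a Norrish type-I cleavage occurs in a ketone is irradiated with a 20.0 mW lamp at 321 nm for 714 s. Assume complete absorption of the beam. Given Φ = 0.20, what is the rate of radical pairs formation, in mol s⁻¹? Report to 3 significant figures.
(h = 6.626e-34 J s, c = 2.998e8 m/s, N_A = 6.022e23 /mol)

Photon energy at 321 nm: hc/λ = (6.626e-34)(2.998e8)/(321e-9) = 6.188e-19 J.
Energy delivered: (20.0 mW)(714 s) = 14.28 J.
Photons incident: 14.28 / 6.188e-19 = 2.308e19, i.e. 2.308e19/6.022e23 = 3.833e-5 mol.
Product formed: 0.20 × 3.833e-5 = 7.666e-6 mol.
Rate: 7.666e-6 / 714 s = 1.07e-8 mol s⁻¹.

1.07e-8 mol s⁻¹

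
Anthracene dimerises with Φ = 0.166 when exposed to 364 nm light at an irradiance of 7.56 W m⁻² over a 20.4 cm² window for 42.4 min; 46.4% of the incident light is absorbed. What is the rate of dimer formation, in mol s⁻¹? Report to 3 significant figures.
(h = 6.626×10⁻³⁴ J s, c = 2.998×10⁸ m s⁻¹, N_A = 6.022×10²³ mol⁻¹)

Photon energy at 364 nm: hc/λ = (6.626×10⁻³⁴)(2.998×10⁸)/(364×10⁻⁹) = 5.457×10⁻¹⁹ J.
Energy delivered: (7.56 W m⁻²)(20.4×10⁻⁴ m²)(2544 s) = 39.23 J.
Photons incident: 39.23 / 5.457×10⁻¹⁹ = 7.189×10¹⁹, i.e. 7.189×10¹⁹/6.022×10²³ = 1.194×10⁻⁴ mol.
Photons absorbed: 0.464 × 1.194×10⁻⁴ = 5.540×10⁻⁵ mol.
Product formed: 0.166 × 5.540×10⁻⁵ = 9.196×10⁻⁶ mol.
Rate: 9.196×10⁻⁶ / 2544 s = 3.61×10⁻⁹ mol s⁻¹.

3.61×10⁻⁹ mol s⁻¹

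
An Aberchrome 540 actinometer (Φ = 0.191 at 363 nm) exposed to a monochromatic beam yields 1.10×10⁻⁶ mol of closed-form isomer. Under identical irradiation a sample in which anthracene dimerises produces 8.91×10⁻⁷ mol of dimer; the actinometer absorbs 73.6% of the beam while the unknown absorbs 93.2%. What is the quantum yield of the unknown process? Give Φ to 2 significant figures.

Φ = 0.12

Photons absorbed by the actinometer: 1.10×10⁻⁶ / 0.191 = 5.759×10⁻⁶ mol.
Incident flux: 5.759×10⁻⁶ / 0.736 = 7.825×10⁻⁶ einstein.
Absorbed by unknown: 0.932 × 7.825×10⁻⁶ = 7.293×10⁻⁶ mol.
Φ(unknown) = 8.91×10⁻⁷ / 7.293×10⁻⁶ = 0.12.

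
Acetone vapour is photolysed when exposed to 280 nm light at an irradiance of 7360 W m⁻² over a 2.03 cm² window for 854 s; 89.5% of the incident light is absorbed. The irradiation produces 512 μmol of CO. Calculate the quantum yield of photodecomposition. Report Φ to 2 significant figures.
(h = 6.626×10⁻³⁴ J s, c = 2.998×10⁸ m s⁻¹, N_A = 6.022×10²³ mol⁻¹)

Φ = 0.19

Product: 512 μmol = 5.12×10⁻⁴ mol.
Photon energy at 280 nm: hc/λ = (6.626×10⁻³⁴)(2.998×10⁸)/(280×10⁻⁹) = 7.095×10⁻¹⁹ J.
Energy delivered: (7360 W m⁻²)(2.03×10⁻⁴ m²)(854 s) = 1276 J.
Photons incident: 1276 / 7.095×10⁻¹⁹ = 1.798×10²¹, i.e. 1.798×10²¹/6.022×10²³ = 0.002986 mol.
Photons absorbed: 0.895 × 0.002986 = 0.002672 mol.
Φ = 5.12×10⁻⁴ mol / 0.002672 mol photons = 0.19.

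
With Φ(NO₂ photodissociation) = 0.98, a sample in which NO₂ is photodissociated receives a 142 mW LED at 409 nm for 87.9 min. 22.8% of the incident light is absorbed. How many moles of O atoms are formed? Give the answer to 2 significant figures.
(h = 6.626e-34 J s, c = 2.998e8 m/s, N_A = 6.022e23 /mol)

Photon energy at 409 nm: hc/λ = (6.626e-34)(2.998e8)/(409e-9) = 4.857e-19 J.
Energy delivered: (142 mW)(5274 s) = 748.9 J.
Photons incident: 748.9 / 4.857e-19 = 1.542e21, i.e. 1.542e21/6.022e23 = 0.002561 mol.
Photons absorbed: 0.228 × 0.002561 = 5.839e-4 mol.
Product: Φ × n_abs = 0.98 × 5.839e-4 = 5.722e-4 mol.

5.7e-4 mol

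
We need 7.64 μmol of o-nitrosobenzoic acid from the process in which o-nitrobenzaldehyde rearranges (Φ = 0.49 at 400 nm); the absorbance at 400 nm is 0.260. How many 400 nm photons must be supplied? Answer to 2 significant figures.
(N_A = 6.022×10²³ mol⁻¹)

2.1×10¹⁹ photons

Product: 7.64 μmol = 7.64×10⁻⁶ mol.
Photons that must be absorbed: 7.64×10⁻⁶ / 0.49 = 1.559×10⁻⁵ mol.
Fraction absorbed: 1 − 10^(−0.260) = 0.4505.
Incident photons needed: 1.559×10⁻⁵ / 0.4505 = 3.461×10⁻⁵ mol.
Photon count: 3.461×10⁻⁵ × 6.022×10²³ = 2.1×10¹⁹.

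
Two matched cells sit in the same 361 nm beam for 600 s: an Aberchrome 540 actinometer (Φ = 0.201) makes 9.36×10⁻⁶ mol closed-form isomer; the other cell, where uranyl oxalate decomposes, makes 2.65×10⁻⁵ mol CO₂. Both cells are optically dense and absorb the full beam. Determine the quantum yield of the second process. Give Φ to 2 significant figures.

Φ = 0.57

Photons absorbed by the actinometer: 9.36×10⁻⁶ / 0.201 = 4.657×10⁻⁵ mol.
Φ(unknown) = 2.65×10⁻⁵ / 4.657×10⁻⁵ = 0.57.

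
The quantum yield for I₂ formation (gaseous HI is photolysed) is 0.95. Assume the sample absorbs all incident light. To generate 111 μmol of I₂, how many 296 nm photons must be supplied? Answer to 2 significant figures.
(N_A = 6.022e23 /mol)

7.0e19 photons

Product: 111 μmol = 1.11e-4 mol.
Photons that must be absorbed: 1.11e-4 / 0.95 = 1.168e-4 mol.
Photon count: 1.168e-4 × 6.022e23 = 7.0e19.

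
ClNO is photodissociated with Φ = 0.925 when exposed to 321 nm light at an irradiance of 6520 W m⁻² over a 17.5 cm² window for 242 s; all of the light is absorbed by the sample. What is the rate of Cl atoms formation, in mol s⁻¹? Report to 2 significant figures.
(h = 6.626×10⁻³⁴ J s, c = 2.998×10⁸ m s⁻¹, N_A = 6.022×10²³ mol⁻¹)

Photon energy at 321 nm: hc/λ = (6.626×10⁻³⁴)(2.998×10⁸)/(321×10⁻⁹) = 6.188×10⁻¹⁹ J.
Energy delivered: (6520 W m⁻²)(17.5×10⁻⁴ m²)(242 s) = 2761 J.
Photons incident: 2761 / 6.188×10⁻¹⁹ = 4.462×10²¹, i.e. 4.462×10²¹/6.022×10²³ = 0.007409 mol.
Product formed: 0.925 × 0.007409 = 0.006853 mol.
Rate: 0.006853 / 242 s = 2.8×10⁻⁵ mol s⁻¹.

2.8×10⁻⁵ mol s⁻¹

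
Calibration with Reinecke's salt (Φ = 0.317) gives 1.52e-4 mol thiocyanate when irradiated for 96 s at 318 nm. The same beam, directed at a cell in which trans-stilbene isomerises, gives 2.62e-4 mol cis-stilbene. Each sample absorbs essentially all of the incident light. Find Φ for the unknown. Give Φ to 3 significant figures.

Φ = 0.546

Photons absorbed by the actinometer: 1.52e-4 / 0.317 = 4.795e-4 mol.
Φ(unknown) = 2.62e-4 / 4.795e-4 = 0.546.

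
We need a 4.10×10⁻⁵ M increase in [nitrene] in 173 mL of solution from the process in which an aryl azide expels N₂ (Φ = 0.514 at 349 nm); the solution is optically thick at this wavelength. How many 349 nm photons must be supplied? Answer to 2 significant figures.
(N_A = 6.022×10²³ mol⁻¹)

8.3×10¹⁸ photons

Product: (4.10×10⁻⁵ M)(0.173 L) = 7.093×10⁻⁶ mol.
Photons that must be absorbed: 7.093×10⁻⁶ / 0.514 = 1.380×10⁻⁵ mol.
Photon count: 1.380×10⁻⁵ × 6.022×10²³ = 8.3×10¹⁸.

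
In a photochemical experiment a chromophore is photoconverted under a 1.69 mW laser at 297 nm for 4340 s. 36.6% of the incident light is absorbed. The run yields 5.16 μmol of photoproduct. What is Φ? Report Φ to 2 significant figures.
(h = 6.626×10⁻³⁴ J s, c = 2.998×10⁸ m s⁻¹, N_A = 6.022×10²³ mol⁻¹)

Φ = 0.77

Product: 5.16 μmol = 5.16×10⁻⁶ mol.
Photon energy at 297 nm: hc/λ = (6.626×10⁻³⁴)(2.998×10⁸)/(297×10⁻⁹) = 6.688×10⁻¹⁹ J.
Energy delivered: (1.69 mW)(4340 s) = 7.335 J.
Photons incident: 7.335 / 6.688×10⁻¹⁹ = 1.097×10¹⁹, i.e. 1.097×10¹⁹/6.022×10²³ = 1.822×10⁻⁵ mol.
Photons absorbed: 0.366 × 1.822×10⁻⁵ = 6.669×10⁻⁶ mol.
Φ = 5.16×10⁻⁶ mol / 6.669×10⁻⁶ mol photons = 0.77.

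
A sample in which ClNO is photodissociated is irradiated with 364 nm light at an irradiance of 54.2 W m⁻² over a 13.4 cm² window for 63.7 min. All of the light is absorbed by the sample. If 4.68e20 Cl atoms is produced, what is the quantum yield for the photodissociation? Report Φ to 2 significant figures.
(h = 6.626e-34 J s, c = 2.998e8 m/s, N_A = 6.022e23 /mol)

Φ = 0.92

Product: 4.68e20 / 6.022e23 = 7.772e-4 mol.
Photon energy at 364 nm: hc/λ = (6.626e-34)(2.998e8)/(364e-9) = 5.457e-19 J.
Energy delivered: (54.2 W m⁻²)(13.4e-4 m²)(3822 s) = 277.6 J.
Photons incident: 277.6 / 5.457e-19 = 5.087e20, i.e. 5.087e20/6.022e23 = 8.447e-4 mol.
Φ = 7.772e-4 mol / 8.447e-4 mol photons = 0.92.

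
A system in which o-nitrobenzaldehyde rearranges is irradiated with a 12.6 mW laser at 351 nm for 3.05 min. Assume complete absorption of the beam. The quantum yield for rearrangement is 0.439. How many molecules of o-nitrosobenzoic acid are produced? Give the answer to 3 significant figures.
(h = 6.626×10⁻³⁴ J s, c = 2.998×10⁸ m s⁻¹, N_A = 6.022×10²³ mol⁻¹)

1.79×10¹⁸ molecules

Photon energy at 351 nm: hc/λ = (6.626×10⁻³⁴)(2.998×10⁸)/(351×10⁻⁹) = 5.659×10⁻¹⁹ J.
Energy delivered: (12.6 mW)(183 s) = 2.306 J.
Photons incident: 2.306 / 5.659×10⁻¹⁹ = 4.075×10¹⁸, i.e. 4.075×10¹⁸/6.022×10²³ = 6.767×10⁻⁶ mol.
Product: Φ × n_abs = 0.439 × 6.767×10⁻⁶ = 2.971×10⁻⁶ mol.
As a count: 2.971×10⁻⁶ × 6.022×10²³ = 1.79×10¹⁸.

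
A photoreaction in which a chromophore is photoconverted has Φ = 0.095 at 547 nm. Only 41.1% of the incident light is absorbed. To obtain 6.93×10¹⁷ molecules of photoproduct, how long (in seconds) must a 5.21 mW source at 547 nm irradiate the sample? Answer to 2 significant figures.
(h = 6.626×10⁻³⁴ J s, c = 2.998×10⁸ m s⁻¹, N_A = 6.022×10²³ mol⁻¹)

Product: 6.93×10¹⁷ / 6.022×10²³ = 1.151×10⁻⁶ mol.
Photons that must be absorbed: 1.151×10⁻⁶ / 0.095 = 1.212×10⁻⁵ mol.
Incident photons needed: 1.212×10⁻⁵ / 0.411 = 2.949×10⁻⁵ mol.
Photon energy: hc/λ = 3.632×10⁻¹⁹ J; per mole, 2.187×10⁵ J mol⁻¹.
Energy required: 2.949×10⁻⁵ × 2.187×10⁵ = 6.449 J.
Time: 6.449 J / 0.00521 W = 1200 s.

t ≈ 1200 s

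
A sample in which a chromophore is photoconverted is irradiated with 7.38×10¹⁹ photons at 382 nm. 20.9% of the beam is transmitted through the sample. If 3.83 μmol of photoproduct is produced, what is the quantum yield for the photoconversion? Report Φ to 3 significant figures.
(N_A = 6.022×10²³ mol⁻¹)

Product: 3.83 μmol = 3.83×10⁻⁶ mol.
Moles of photons: 7.38×10¹⁹ / 6.022×10²³ = 1.226×10⁻⁴ mol.
Fraction absorbed: 1 − 20.9/100 = 0.7910.
Photons absorbed: 0.7910 × 1.226×10⁻⁴ = 9.698×10⁻⁵ mol.
Φ = 3.83×10⁻⁶ mol / 9.698×10⁻⁵ mol photons = 0.0395.

Φ = 0.0395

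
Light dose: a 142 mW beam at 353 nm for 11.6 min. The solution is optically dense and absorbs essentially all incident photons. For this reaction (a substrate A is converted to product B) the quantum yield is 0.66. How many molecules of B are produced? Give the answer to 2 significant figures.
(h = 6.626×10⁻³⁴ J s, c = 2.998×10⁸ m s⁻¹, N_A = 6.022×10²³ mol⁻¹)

Photon energy at 353 nm: hc/λ = (6.626×10⁻³⁴)(2.998×10⁸)/(353×10⁻⁹) = 5.627×10⁻¹⁹ J.
Energy delivered: (142 mW)(696 s) = 98.83 J.
Photons incident: 98.83 / 5.627×10⁻¹⁹ = 1.756×10²⁰, i.e. 1.756×10²⁰/6.022×10²³ = 2.916×10⁻⁴ mol.
Product: Φ × n_abs = 0.66 × 2.916×10⁻⁴ = 1.925×10⁻⁴ mol.
As a count: 1.925×10⁻⁴ × 6.022×10²³ = 1.2×10²⁰.

1.2×10²⁰ molecules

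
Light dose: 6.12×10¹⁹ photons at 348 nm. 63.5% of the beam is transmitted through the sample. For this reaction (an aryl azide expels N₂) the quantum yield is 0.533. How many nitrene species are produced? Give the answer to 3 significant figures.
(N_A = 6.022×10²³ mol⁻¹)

1.19×10¹⁹ species

Moles of photons: 6.12×10¹⁹ / 6.022×10²³ = 1.016×10⁻⁴ mol.
Fraction absorbed: 1 − 63.5/100 = 0.3650.
Photons absorbed: 0.3650 × 1.016×10⁻⁴ = 3.708×10⁻⁵ mol.
Product: Φ × n_abs = 0.533 × 3.708×10⁻⁵ = 1.976×10⁻⁵ mol.
As a count: 1.976×10⁻⁵ × 6.022×10²³ = 1.19×10¹⁹.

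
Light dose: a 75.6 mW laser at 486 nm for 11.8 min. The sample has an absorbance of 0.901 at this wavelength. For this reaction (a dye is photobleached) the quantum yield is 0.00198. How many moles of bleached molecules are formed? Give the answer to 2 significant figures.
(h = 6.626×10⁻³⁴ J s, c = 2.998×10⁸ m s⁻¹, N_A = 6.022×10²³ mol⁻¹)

3.8×10⁻⁷ mol

Photon energy at 486 nm: hc/λ = (6.626×10⁻³⁴)(2.998×10⁸)/(486×10⁻⁹) = 4.087×10⁻¹⁹ J.
Energy delivered: (75.6 mW)(708 s) = 53.52 J.
Photons incident: 53.52 / 4.087×10⁻¹⁹ = 1.310×10²⁰, i.e. 1.310×10²⁰/6.022×10²³ = 2.175×10⁻⁴ mol.
Fraction absorbed: 1 − 10^(−0.901) = 0.8744.
Photons absorbed: 0.8744 × 2.175×10⁻⁴ = 1.902×10⁻⁴ mol.
Product: Φ × n_abs = 0.00198 × 1.902×10⁻⁴ = 3.766×10⁻⁷ mol.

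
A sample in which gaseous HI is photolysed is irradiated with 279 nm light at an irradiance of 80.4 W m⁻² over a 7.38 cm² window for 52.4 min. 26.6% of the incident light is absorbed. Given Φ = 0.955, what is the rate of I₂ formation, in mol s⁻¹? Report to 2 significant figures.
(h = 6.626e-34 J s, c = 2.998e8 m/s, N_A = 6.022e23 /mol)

3.5e-8 mol s⁻¹

Photon energy at 279 nm: hc/λ = (6.626e-34)(2.998e8)/(279e-9) = 7.120e-19 J.
Energy delivered: (80.4 W m⁻²)(7.38e-4 m²)(3144 s) = 186.5 J.
Photons incident: 186.5 / 7.120e-19 = 2.619e20, i.e. 2.619e20/6.022e23 = 4.349e-4 mol.
Photons absorbed: 0.266 × 4.349e-4 = 1.157e-4 mol.
Product formed: 0.955 × 1.157e-4 = 1.105e-4 mol.
Rate: 1.105e-4 / 3144 s = 3.5e-8 mol s⁻¹.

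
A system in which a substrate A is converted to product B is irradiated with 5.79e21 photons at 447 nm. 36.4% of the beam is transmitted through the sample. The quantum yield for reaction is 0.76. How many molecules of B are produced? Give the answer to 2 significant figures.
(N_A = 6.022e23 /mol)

2.8e21 molecules

Moles of photons: 5.79e21 / 6.022e23 = 0.009615 mol.
Fraction absorbed: 1 − 36.4/100 = 0.6360.
Photons absorbed: 0.6360 × 0.009615 = 0.006115 mol.
Product: Φ × n_abs = 0.76 × 0.006115 = 0.004647 mol.
As a count: 0.004647 × 6.022e23 = 2.8e21.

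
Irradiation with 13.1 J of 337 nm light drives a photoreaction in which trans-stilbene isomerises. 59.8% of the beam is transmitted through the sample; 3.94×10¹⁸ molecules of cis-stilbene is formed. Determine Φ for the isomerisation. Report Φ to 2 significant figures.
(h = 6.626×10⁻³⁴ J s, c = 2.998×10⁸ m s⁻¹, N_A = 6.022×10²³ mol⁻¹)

Φ = 0.44

Product: 3.94×10¹⁸ / 6.022×10²³ = 6.543×10⁻⁶ mol.
Photon energy at 337 nm: hc/λ = (6.626×10⁻³⁴)(2.998×10⁸)/(337×10⁻⁹) = 5.895×10⁻¹⁹ J.
Photons incident: 13.1 / 5.895×10⁻¹⁹ = 2.222×10¹⁹, i.e. 2.222×10¹⁹/6.022×10²³ = 3.690×10⁻⁵ mol.
Fraction absorbed: 1 − 59.8/100 = 0.4020.
Photons absorbed: 0.4020 × 3.690×10⁻⁵ = 1.483×10⁻⁵ mol.
Φ = 6.543×10⁻⁶ mol / 1.483×10⁻⁵ mol photons = 0.44.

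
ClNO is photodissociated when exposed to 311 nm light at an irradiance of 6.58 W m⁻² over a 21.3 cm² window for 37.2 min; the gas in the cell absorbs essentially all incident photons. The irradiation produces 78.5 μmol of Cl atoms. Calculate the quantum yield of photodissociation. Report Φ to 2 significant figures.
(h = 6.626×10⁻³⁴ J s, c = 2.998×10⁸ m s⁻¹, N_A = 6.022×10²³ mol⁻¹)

Product: 78.5 μmol = 7.85×10⁻⁵ mol.
Photon energy at 311 nm: hc/λ = (6.626×10⁻³⁴)(2.998×10⁸)/(311×10⁻⁹) = 6.387×10⁻¹⁹ J.
Energy delivered: (6.58 W m⁻²)(21.3×10⁻⁴ m²)(2232 s) = 31.28 J.
Photons incident: 31.28 / 6.387×10⁻¹⁹ = 4.897×10¹⁹, i.e. 4.897×10¹⁹/6.022×10²³ = 8.132×10⁻⁵ mol.
Φ = 7.85×10⁻⁵ mol / 8.132×10⁻⁵ mol photons = 0.97.

Φ = 0.97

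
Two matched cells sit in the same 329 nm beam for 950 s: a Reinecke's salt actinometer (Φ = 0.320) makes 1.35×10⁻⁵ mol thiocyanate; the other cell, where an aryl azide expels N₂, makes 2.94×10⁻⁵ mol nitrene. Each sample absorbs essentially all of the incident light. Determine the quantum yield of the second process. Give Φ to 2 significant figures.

Φ = 0.70

Photons absorbed by the actinometer: 1.35×10⁻⁵ / 0.320 = 4.219×10⁻⁵ mol.
Φ(unknown) = 2.94×10⁻⁵ / 4.219×10⁻⁵ = 0.70.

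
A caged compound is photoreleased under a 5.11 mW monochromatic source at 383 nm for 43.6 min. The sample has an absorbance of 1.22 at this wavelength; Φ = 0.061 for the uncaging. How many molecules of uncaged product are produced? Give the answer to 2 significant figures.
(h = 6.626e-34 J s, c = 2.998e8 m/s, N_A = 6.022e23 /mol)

1.5e18 molecules

Photon energy at 383 nm: hc/λ = (6.626e-34)(2.998e8)/(383e-9) = 5.187e-19 J.
Energy delivered: (5.11 mW)(2616 s) = 13.37 J.
Photons incident: 13.37 / 5.187e-19 = 2.578e19, i.e. 2.578e19/6.022e23 = 4.281e-5 mol.
Fraction absorbed: 1 − 10^(−1.22) = 0.9397.
Photons absorbed: 0.9397 × 4.281e-5 = 4.023e-5 mol.
Product: Φ × n_abs = 0.061 × 4.023e-5 = 2.454e-6 mol.
As a count: 2.454e-6 × 6.022e23 = 1.5e18.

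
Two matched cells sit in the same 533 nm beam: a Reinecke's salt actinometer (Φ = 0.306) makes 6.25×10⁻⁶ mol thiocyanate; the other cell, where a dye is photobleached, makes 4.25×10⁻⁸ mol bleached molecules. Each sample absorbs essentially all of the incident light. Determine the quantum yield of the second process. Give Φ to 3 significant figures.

Φ = 0.00208

Photons absorbed by the actinometer: 6.25×10⁻⁶ / 0.306 = 2.042×10⁻⁵ mol.
Φ(unknown) = 4.25×10⁻⁸ / 2.042×10⁻⁵ = 0.00208.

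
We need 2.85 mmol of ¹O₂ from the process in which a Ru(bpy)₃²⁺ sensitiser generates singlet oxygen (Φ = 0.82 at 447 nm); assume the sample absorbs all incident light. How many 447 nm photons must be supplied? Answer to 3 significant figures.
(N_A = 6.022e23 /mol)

2.09e21 photons

Product: 2.85 mmol = 0.00285 mol.
Photons that must be absorbed: 0.00285 / 0.82 = 0.003476 mol.
Photon count: 0.003476 × 6.022e23 = 2.09e21.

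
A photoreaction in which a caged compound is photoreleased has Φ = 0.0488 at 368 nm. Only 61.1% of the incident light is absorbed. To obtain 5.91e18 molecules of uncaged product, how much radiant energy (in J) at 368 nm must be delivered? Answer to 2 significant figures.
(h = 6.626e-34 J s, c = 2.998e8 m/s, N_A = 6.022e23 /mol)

110 J

Product: 5.91e18 / 6.022e23 = 9.814e-6 mol.
Photons that must be absorbed: 9.814e-6 / 0.0488 = 2.011e-4 mol.
Incident photons needed: 2.011e-4 / 0.611 = 3.291e-4 mol.
Photon energy: hc/λ = 5.398e-19 J; per mole, 3.251e5 J mol⁻¹.
Energy required: 3.291e-4 × 3.251e5 = 110 J.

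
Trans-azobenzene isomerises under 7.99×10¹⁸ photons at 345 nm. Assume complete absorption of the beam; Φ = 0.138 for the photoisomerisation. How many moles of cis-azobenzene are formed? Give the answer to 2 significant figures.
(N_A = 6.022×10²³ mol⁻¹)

Moles of photons: 7.99×10¹⁸ / 6.022×10²³ = 1.327×10⁻⁵ mol.
Product: Φ × n_abs = 0.138 × 1.327×10⁻⁵ = 1.831×10⁻⁶ mol.

1.8×10⁻⁶ mol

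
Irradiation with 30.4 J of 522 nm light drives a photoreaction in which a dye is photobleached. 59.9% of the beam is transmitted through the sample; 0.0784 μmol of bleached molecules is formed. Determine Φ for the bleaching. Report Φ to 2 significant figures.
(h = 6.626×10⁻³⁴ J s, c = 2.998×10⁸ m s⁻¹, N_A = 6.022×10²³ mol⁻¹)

Φ = 0.0015

Product: 0.0784 μmol = 7.84×10⁻⁸ mol.
Photon energy at 522 nm: hc/λ = (6.626×10⁻³⁴)(2.998×10⁸)/(522×10⁻⁹) = 3.806×10⁻¹⁹ J.
Photons incident: 30.4 / 3.806×10⁻¹⁹ = 7.987×10¹⁹, i.e. 7.987×10¹⁹/6.022×10²³ = 1.326×10⁻⁴ mol.
Fraction absorbed: 1 − 59.9/100 = 0.4010.
Photons absorbed: 0.4010 × 1.326×10⁻⁴ = 5.317×10⁻⁵ mol.
Φ = 7.84×10⁻⁸ mol / 5.317×10⁻⁵ mol photons = 0.0015.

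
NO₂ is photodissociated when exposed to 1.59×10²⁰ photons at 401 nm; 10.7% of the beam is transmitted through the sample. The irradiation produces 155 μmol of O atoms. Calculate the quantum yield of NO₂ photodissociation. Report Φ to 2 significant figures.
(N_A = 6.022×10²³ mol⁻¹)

Φ = 0.66

Product: 155 μmol = 1.55×10⁻⁴ mol.
Moles of photons: 1.59×10²⁰ / 6.022×10²³ = 2.640×10⁻⁴ mol.
Fraction absorbed: 1 − 10.7/100 = 0.8930.
Photons absorbed: 0.8930 × 2.640×10⁻⁴ = 2.358×10⁻⁴ mol.
Φ = 1.55×10⁻⁴ mol / 2.358×10⁻⁴ mol photons = 0.66.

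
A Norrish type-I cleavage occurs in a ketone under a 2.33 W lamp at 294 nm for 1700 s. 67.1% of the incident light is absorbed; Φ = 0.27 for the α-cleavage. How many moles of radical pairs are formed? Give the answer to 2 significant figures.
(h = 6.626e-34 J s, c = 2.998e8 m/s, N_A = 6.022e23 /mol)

Photon energy at 294 nm: hc/λ = (6.626e-34)(2.998e8)/(294e-9) = 6.757e-19 J.
Energy delivered: (2.33 W)(1700 s) = 3961 J.
Photons incident: 3961 / 6.757e-19 = 5.862e21, i.e. 5.862e21/6.022e23 = 0.009734 mol.
Photons absorbed: 0.671 × 0.009734 = 0.006532 mol.
Product: Φ × n_abs = 0.27 × 0.006532 = 0.001764 mol.

0.0018 mol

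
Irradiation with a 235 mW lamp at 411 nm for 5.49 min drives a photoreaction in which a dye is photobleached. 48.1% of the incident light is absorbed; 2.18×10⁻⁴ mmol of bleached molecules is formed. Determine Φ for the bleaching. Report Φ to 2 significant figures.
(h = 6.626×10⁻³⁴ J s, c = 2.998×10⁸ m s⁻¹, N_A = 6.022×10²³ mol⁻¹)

Product: 2.18×10⁻⁴ mmol = 2.18×10⁻⁷ mol.
Photon energy at 411 nm: hc/λ = (6.626×10⁻³⁴)(2.998×10⁸)/(411×10⁻⁹) = 4.833×10⁻¹⁹ J.
Energy delivered: (235 mW)(329.4 s) = 77.41 J.
Photons incident: 77.41 / 4.833×10⁻¹⁹ = 1.602×10²⁰, i.e. 1.602×10²⁰/6.022×10²³ = 2.660×10⁻⁴ mol.
Photons absorbed: 0.481 × 2.660×10⁻⁴ = 1.279×10⁻⁴ mol.
Φ = 2.18×10⁻⁷ mol / 1.279×10⁻⁴ mol photons = 0.0017.

Φ = 0.0017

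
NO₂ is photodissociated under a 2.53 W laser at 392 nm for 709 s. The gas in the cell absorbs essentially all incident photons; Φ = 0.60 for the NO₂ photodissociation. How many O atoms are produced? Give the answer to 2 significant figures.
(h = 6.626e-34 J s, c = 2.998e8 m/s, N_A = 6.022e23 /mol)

2.1e21 atoms

Photon energy at 392 nm: hc/λ = (6.626e-34)(2.998e8)/(392e-9) = 5.068e-19 J.
Energy delivered: (2.53 W)(709 s) = 1794 J.
Photons incident: 1794 / 5.068e-19 = 3.540e21, i.e. 3.540e21/6.022e23 = 0.005878 mol.
Product: Φ × n_abs = 0.60 × 0.005878 = 0.003527 mol.
As a count: 0.003527 × 6.022e23 = 2.1e21.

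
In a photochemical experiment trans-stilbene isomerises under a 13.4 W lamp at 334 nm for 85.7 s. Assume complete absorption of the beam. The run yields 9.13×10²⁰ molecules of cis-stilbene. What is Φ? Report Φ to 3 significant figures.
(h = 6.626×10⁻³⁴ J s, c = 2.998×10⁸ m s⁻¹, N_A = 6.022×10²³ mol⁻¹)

Product: 9.13×10²⁰ / 6.022×10²³ = 0.001516 mol.
Photon energy at 334 nm: hc/λ = (6.626×10⁻³⁴)(2.998×10⁸)/(334×10⁻⁹) = 5.948×10⁻¹⁹ J.
Energy delivered: (13.4 W)(85.7 s) = 1148 J.
Photons incident: 1148 / 5.948×10⁻¹⁹ = 1.930×10²¹, i.e. 1.930×10²¹/6.022×10²³ = 0.003205 mol.
Φ = 0.001516 mol / 0.003205 mol photons = 0.473.

Φ = 0.473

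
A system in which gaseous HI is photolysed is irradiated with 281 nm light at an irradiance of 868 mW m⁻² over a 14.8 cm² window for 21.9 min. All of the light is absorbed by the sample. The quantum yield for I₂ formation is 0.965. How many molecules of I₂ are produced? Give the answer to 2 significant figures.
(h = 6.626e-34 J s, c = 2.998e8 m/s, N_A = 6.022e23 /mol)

Photon energy at 281 nm: hc/λ = (6.626e-34)(2.998e8)/(281e-9) = 7.069e-19 J.
Energy delivered: (868 mW m⁻²)(14.8e-4 m²)(1314 s) = 1.688 J.
Photons incident: 1.688 / 7.069e-19 = 2.388e18, i.e. 2.388e18/6.022e23 = 3.965e-6 mol.
Product: Φ × n_abs = 0.965 × 3.965e-6 = 3.826e-6 mol.
As a count: 3.826e-6 × 6.022e23 = 2.3e18.

2.3e18 molecules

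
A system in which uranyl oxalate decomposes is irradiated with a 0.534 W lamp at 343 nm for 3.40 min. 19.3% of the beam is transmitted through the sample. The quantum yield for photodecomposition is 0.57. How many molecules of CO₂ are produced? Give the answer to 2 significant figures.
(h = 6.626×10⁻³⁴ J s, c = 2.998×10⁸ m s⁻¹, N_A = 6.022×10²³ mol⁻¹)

Photon energy at 343 nm: hc/λ = (6.626×10⁻³⁴)(2.998×10⁸)/(343×10⁻⁹) = 5.791×10⁻¹⁹ J.
Energy delivered: (0.534 W)(204 s) = 108.9 J.
Photons incident: 108.9 / 5.791×10⁻¹⁹ = 1.881×10²⁰, i.e. 1.881×10²⁰/6.022×10²³ = 3.124×10⁻⁴ mol.
Fraction absorbed: 1 − 19.3/100 = 0.8070.
Photons absorbed: 0.8070 × 3.124×10⁻⁴ = 2.521×10⁻⁴ mol.
Product: Φ × n_abs = 0.57 × 2.521×10⁻⁴ = 1.437×10⁻⁴ mol.
As a count: 1.437×10⁻⁴ × 6.022×10²³ = 8.7×10¹⁹.

8.7×10¹⁹ molecules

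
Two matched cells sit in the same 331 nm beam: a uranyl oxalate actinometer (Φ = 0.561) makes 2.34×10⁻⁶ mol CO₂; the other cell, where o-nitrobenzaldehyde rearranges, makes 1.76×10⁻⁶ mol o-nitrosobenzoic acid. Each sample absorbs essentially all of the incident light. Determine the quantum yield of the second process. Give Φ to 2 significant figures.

Photons absorbed by the actinometer: 2.34×10⁻⁶ / 0.561 = 4.171×10⁻⁶ mol.
Φ(unknown) = 1.76×10⁻⁶ / 4.171×10⁻⁶ = 0.42.

Φ = 0.42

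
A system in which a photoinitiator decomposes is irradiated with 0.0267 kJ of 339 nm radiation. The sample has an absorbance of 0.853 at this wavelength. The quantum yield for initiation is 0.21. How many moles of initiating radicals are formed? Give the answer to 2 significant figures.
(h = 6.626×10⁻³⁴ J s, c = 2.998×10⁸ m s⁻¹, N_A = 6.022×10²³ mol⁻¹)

1.4×10⁻⁵ mol

Photon energy at 339 nm: hc/λ = (6.626×10⁻³⁴)(2.998×10⁸)/(339×10⁻⁹) = 5.860×10⁻¹⁹ J.
Incident energy: 0.0267 kJ = 26.7 J.
Photons incident: 26.7 / 5.860×10⁻¹⁹ = 4.556×10¹⁹, i.e. 4.556×10¹⁹/6.022×10²³ = 7.566×10⁻⁵ mol.
Fraction absorbed: 1 − 10^(−0.853) = 0.8597.
Photons absorbed: 0.8597 × 7.566×10⁻⁵ = 6.504×10⁻⁵ mol.
Product: Φ × n_abs = 0.21 × 6.504×10⁻⁵ = 1.366×10⁻⁵ mol.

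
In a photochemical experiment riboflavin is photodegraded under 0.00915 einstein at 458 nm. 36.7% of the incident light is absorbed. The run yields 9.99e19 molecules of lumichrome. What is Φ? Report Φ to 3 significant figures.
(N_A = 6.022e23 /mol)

Φ = 0.0494

Product: 9.99e19 / 6.022e23 = 1.659e-4 mol.
Photons absorbed: 0.367 × 0.00915 = 0.003358 mol.
Φ = 1.659e-4 mol / 0.003358 mol photons = 0.0494.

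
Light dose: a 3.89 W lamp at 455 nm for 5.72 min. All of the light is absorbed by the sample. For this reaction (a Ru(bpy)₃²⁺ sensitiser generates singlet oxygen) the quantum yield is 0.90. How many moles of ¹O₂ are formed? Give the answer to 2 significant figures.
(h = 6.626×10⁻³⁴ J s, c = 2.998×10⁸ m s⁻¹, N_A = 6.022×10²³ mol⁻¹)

Photon energy at 455 nm: hc/λ = (6.626×10⁻³⁴)(2.998×10⁸)/(455×10⁻⁹) = 4.366×10⁻¹⁹ J.
Energy delivered: (3.89 W)(343.2 s) = 1335 J.
Photons incident: 1335 / 4.366×10⁻¹⁹ = 3.058×10²¹, i.e. 3.058×10²¹/6.022×10²³ = 0.005078 mol.
Product: Φ × n_abs = 0.90 × 0.005078 = 0.004570 mol.

0.0046 mol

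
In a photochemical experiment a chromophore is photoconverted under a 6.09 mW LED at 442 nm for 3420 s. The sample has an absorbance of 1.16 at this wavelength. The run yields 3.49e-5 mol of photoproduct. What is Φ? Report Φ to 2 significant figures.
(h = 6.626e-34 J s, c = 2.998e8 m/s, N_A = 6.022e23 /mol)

Photon energy at 442 nm: hc/λ = (6.626e-34)(2.998e8)/(442e-9) = 4.494e-19 J.
Energy delivered: (6.09 mW)(3420 s) = 20.83 J.
Photons incident: 20.83 / 4.494e-19 = 4.635e19, i.e. 4.635e19/6.022e23 = 7.697e-5 mol.
Fraction absorbed: 1 − 10^(−1.16) = 0.9308.
Photons absorbed: 0.9308 × 7.697e-5 = 7.164e-5 mol.
Φ = 3.49e-5 mol / 7.164e-5 mol photons = 0.49.

Φ = 0.49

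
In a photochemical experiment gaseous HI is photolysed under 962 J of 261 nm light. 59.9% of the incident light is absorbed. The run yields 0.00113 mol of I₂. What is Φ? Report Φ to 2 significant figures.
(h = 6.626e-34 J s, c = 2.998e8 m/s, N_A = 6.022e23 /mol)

Φ = 0.90

Photon energy at 261 nm: hc/λ = (6.626e-34)(2.998e8)/(261e-9) = 7.611e-19 J.
Photons incident: 962 / 7.611e-19 = 1.264e21, i.e. 1.264e21/6.022e23 = 0.002099 mol.
Photons absorbed: 0.599 × 0.002099 = 0.001257 mol.
Φ = 0.00113 mol / 0.001257 mol photons = 0.90.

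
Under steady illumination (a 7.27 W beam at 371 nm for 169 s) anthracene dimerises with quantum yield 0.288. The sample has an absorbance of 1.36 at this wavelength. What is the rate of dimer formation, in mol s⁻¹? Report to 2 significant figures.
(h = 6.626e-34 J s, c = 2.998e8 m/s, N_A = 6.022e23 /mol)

6.2e-6 mol s⁻¹

Photon energy at 371 nm: hc/λ = (6.626e-34)(2.998e8)/(371e-9) = 5.354e-19 J.
Energy delivered: (7.27 W)(169 s) = 1229 J.
Photons incident: 1229 / 5.354e-19 = 2.295e21, i.e. 2.295e21/6.022e23 = 0.003811 mol.
Fraction absorbed: 1 − 10^(−1.36) = 0.9563.
Photons absorbed: 0.9563 × 0.003811 = 0.003644 mol.
Product formed: 0.288 × 0.003644 = 0.001049 mol.
Rate: 0.001049 / 169 s = 6.2e-6 mol s⁻¹.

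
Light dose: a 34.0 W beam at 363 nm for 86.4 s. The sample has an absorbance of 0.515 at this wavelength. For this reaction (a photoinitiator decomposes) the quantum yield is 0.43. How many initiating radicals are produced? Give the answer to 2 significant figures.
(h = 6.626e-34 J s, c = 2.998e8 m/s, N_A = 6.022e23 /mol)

1.6e21 initiating radicals

Photon energy at 363 nm: hc/λ = (6.626e-34)(2.998e8)/(363e-9) = 5.472e-19 J.
Energy delivered: (34.0 W)(86.4 s) = 2938 J.
Photons incident: 2938 / 5.472e-19 = 5.369e21, i.e. 5.369e21/6.022e23 = 0.008916 mol.
Fraction absorbed: 1 − 10^(−0.515) = 0.6945.
Photons absorbed: 0.6945 × 0.008916 = 0.006192 mol.
Product: Φ × n_abs = 0.43 × 0.006192 = 0.002663 mol.
As a count: 0.002663 × 6.022e23 = 1.6e21.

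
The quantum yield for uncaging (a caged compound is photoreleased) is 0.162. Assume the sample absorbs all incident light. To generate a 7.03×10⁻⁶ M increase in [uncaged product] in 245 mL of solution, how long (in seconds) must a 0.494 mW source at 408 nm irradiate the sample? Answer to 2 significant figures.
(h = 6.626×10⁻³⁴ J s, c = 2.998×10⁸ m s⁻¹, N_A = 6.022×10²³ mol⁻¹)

t ≈ 6300 s

Product: (7.03×10⁻⁶ M)(0.245 L) = 1.722×10⁻⁶ mol.
Photons that must be absorbed: 1.722×10⁻⁶ / 0.162 = 1.063×10⁻⁵ mol.
Photon energy: hc/λ = 4.869×10⁻¹⁹ J; per mole, 2.932×10⁵ J mol⁻¹.
Energy required: 1.063×10⁻⁵ × 2.932×10⁵ = 3.117 J.
Time: 3.117 J / 0.000494 W = 6300 s.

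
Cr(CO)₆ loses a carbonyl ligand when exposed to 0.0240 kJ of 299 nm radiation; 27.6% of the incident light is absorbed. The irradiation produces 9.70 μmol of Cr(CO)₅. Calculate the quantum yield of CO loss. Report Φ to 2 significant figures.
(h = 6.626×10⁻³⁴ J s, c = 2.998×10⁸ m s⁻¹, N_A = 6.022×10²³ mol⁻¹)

Φ = 0.59

Product: 9.70 μmol = 9.70×10⁻⁶ mol.
Photon energy at 299 nm: hc/λ = (6.626×10⁻³⁴)(2.998×10⁸)/(299×10⁻⁹) = 6.644×10⁻¹⁹ J.
Incident energy: 0.0240 kJ = 24.0 J.
Photons incident: 24.0 / 6.644×10⁻¹⁹ = 3.612×10¹⁹, i.e. 3.612×10¹⁹/6.022×10²³ = 5.998×10⁻⁵ mol.
Photons absorbed: 0.276 × 5.998×10⁻⁵ = 1.655×10⁻⁵ mol.
Φ = 9.70×10⁻⁶ mol / 1.655×10⁻⁵ mol photons = 0.59.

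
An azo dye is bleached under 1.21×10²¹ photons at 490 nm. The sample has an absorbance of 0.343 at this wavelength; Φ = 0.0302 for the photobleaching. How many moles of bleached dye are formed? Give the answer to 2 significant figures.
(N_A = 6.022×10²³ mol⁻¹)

3.3×10⁻⁵ mol

Moles of photons: 1.21×10²¹ / 6.022×10²³ = 0.002009 mol.
Fraction absorbed: 1 − 10^(−0.343) = 0.5461.
Photons absorbed: 0.5461 × 0.002009 = 0.001097 mol.
Product: Φ × n_abs = 0.0302 × 0.001097 = 3.313×10⁻⁵ mol.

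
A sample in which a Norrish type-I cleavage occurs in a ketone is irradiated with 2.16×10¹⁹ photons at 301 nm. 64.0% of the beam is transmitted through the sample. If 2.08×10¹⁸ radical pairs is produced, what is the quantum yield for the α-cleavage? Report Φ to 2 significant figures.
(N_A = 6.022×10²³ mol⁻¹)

Product: 2.08×10¹⁸ / 6.022×10²³ = 3.454×10⁻⁶ mol.
Moles of photons: 2.16×10¹⁹ / 6.022×10²³ = 3.587×10⁻⁵ mol.
Fraction absorbed: 1 − 64.0/100 = 0.3600.
Photons absorbed: 0.3600 × 3.587×10⁻⁵ = 1.291×10⁻⁵ mol.
Φ = 3.454×10⁻⁶ mol / 1.291×10⁻⁵ mol photons = 0.27.

Φ = 0.27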